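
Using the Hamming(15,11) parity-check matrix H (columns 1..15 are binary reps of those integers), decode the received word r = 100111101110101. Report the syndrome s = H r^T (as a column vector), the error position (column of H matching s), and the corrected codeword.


s = (1, 0, 1, 1)^T, error position = 11, corrected codeword c = 100111101100101

Compute s = H r^T mod 2 one row at a time:
  s_1 = 0 + 1 + 1 + 1 + 0 + 1 + 0 + 1 = 5 ≡ 1 (mod 2).
  s_2 = 1 + 1 + 1 + 1 + 0 + 1 + 0 + 1 = 6 ≡ 0 (mod 2).
  s_3 = 0 + 0 + 1 + 1 + 1 + 1 + 0 + 1 = 5 ≡ 1 (mod 2).
  s_4 = 1 + 0 + 1 + 1 + 1 + 1 + 1 + 1 = 7 ≡ 1 (mod 2).
s = (1, 0, 1, 1)^T — this equals column 11 of H (binary 1011), so error is at position 11.
Correct: flip bit 11 of r = 100111101110101 to get c = 100111101100101.


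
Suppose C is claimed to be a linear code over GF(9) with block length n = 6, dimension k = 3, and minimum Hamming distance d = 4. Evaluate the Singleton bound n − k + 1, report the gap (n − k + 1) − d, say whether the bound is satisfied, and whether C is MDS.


Singleton RHS = n − k + 1 = 4, slack = 0, bound satisfied, MDS.

Singleton bound: d ≤ n − k + 1.
Here n = 6, k = 3, so n − k + 1 = 4.
Given d = 4, check d ≤ 4: YES.
Slack = (n − k + 1) − d = 0.
The code is MDS (slack = 0).
Description: the claimed parameters are [6, 3, 4]_9; such a code would be MDS (meets Singleton bound).


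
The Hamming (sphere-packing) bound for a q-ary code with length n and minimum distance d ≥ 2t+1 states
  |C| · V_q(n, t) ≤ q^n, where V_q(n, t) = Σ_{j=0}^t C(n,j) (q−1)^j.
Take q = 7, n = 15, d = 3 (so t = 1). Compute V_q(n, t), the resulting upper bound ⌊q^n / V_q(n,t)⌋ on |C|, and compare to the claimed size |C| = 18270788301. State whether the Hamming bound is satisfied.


V_q(n, t) = 91, q^n = 4747561509943, Hamming bound = 52171005603, |C| = 18270788301 ≤ bound (satisfied).

Step 1: Compute V_q(n, t) = Σ_{j=0}^1 C(n, j) (q−1)^j.
  j = 0: C(15,0)·(6)^0 = 1·1 = 1.
  j = 1: C(15,1)·(6)^1 = 15·6 = 90.
  V_q(n, t) = 1 + 90 = 91.
Step 2: q^n = 7^15 = 4747561509943.
Step 3: Hamming bound ⌊q^n / V_q(n,t)⌋ = ⌊4747561509943/91⌋ = 52171005603.
Step 4: Compare |C| = 18270788301 to 52171005603: satisfied.
The claimed |C| lies below the Hamming bound.


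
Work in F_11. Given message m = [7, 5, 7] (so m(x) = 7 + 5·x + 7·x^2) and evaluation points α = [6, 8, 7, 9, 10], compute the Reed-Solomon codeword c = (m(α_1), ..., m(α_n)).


c = [3, 0, 0, 3, 9]

Message polynomial: m(x) = 7 + 5·x + 7·x^2 (mod 11).
For each evaluation point α_i, compute m(α_i) mod 11:
  α_1 = 6: Horner steps 7 → 3 → 3, so m(6) = 3.
  α_2 = 8: Horner steps 7 → 6 → 0, so m(8) = 0.
  α_3 = 7: Horner steps 7 → 10 → 0, so m(7) = 0.
  α_4 = 9: Horner steps 7 → 2 → 3, so m(9) = 3.
  α_5 = 10: Horner steps 7 → 9 → 9, so m(10) = 9.
Codeword c = [3, 0, 0, 3, 9] ∈ F_11^5.


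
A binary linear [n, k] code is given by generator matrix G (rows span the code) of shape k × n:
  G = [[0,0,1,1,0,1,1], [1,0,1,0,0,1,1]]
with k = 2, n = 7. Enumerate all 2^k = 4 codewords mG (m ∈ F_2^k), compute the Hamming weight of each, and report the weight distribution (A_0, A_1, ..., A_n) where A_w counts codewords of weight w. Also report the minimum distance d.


Weight distribution: A_0 = 1, A_2 = 1, A_4 = 2. Minimum distance d = 2.

Enumerate all 2^2 = 4 messages m ∈ F_2^2.
For each, compute codeword c = mG in F_2^7, then tally its weight.
  m = 00 → c = 0000000, weight = 0.
  m = 10 → c = 0011011, weight = 4.
  m = 01 → c = 1010011, weight = 4.
  m = 11 → c = 1001000, weight = 2.
Tally weights:
  weight 0: 1 codewords.
  weight 2: 1 codewords.
  weight 4: 2 codewords.
Minimum distance d = smallest w > 0 with A_w > 0 = 2.
Sanity: Σ A_w = 4 = 2^2 = 4 ✓.


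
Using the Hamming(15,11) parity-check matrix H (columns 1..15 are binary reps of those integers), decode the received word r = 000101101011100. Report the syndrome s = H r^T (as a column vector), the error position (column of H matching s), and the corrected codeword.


s = (0, 1, 1, 0)^T, error position = 6, corrected codeword c = 000100101011100

Compute s = H r^T mod 2 one row at a time:
  s_1 = 0 + 1 + 0 + 1 + 1 + 1 + 0 + 0 = 4 ≡ 0 (mod 2).
  s_2 = 1 + 0 + 1 + 1 + 1 + 1 + 0 + 0 = 5 ≡ 1 (mod 2).
  s_3 = 0 + 0 + 1 + 1 + 0 + 1 + 0 + 0 = 3 ≡ 1 (mod 2).
  s_4 = 0 + 0 + 0 + 1 + 1 + 1 + 1 + 0 = 4 ≡ 0 (mod 2).
s = (0, 1, 1, 0)^T — this equals column 6 of H (binary 0110), so error is at position 6.
Correct: flip bit 6 of r = 000101101011100 to get c = 000100101011100.


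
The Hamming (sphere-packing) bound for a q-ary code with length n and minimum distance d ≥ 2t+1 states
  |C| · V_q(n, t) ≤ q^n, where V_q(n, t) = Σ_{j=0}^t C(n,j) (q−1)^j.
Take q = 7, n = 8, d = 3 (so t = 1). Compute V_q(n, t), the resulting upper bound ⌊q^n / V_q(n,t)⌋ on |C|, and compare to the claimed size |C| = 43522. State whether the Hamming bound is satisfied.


V_q(n, t) = 49, q^n = 5764801, Hamming bound = 117649, |C| = 43522 ≤ bound (satisfied).

Step 1: Compute V_q(n, t) = Σ_{j=0}^1 C(n, j) (q−1)^j.
  j = 0: C(8,0)·(6)^0 = 1·1 = 1.
  j = 1: C(8,1)·(6)^1 = 8·6 = 48.
  V_q(n, t) = 1 + 48 = 49.
Step 2: q^n = 7^8 = 5764801.
Step 3: Hamming bound ⌊q^n / V_q(n,t)⌋ = ⌊5764801/49⌋ = 117649.
Step 4: Compare |C| = 43522 to 117649: satisfied.
The claimed |C| lies below the Hamming bound.


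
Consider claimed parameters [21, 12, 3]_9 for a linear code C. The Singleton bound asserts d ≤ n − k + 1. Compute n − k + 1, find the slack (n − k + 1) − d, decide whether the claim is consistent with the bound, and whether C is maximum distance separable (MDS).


Singleton RHS = n − k + 1 = 10, slack = 7, bound satisfied, not MDS.

Singleton bound: d ≤ n − k + 1.
Here n = 21, k = 12, so n − k + 1 = 10.
Given d = 3, check d ≤ 10: YES.
Slack = (n − k + 1) − d = 7.
The code is NOT MDS (slack = 7 > 0).
Description: the claimed parameters are [21, 12, 3]_9; such a code would be non-MDS.


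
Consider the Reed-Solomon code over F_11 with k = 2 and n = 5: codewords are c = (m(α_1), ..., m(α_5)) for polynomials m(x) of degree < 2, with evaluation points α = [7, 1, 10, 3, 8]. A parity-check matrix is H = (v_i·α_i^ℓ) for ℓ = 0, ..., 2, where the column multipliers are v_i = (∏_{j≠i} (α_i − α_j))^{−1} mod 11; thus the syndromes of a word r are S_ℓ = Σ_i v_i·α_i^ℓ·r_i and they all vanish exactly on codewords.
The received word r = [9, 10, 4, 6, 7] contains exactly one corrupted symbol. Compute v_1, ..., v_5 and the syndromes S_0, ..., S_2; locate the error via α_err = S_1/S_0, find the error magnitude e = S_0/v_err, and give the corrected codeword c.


S = (3, 8, 3), error at position 3, error magnitude e = 1, c = [9, 10, 3, 6, 7].

Step 1: column multipliers v_i = (∏_{j≠i}(α_i − α_j))^{−1} mod 11.
  i = 1 (α = 7): (7−1)(7−10)(7−3)(7−8) = 6·(−3)·4·(−1) = 72 ≡ 6, so v_1 = 6^{−1} = 2 (mod 11).
  i = 2 (α = 1): (1−7)(1−10)(1−3)(1−8) = (−6)·(−9)·(−2)·(−7) = 756 ≡ 8, so v_2 = 8^{−1} = 7 (mod 11).
  i = 3 (α = 10): (10−7)(10−1)(10−3)(10−8) = 3·9·7·2 = 378 ≡ 4, so v_3 = 4^{−1} = 3 (mod 11).
  i = 4 (α = 3): (3−7)(3−1)(3−10)(3−8) = (−4)·2·(−7)·(−5) = −280 ≡ 6, so v_4 = 6^{−1} = 2 (mod 11).
  i = 5 (α = 8): (8−7)(8−1)(8−10)(8−3) = 1·7·(−2)·5 = −70 ≡ 7, so v_5 = 7^{−1} = 8 (mod 11).
  v = [2, 7, 3, 2, 8].
Step 2: syndromes of r = [9, 10, 4, 6, 7] (all sums mod 11).
  S_0 = Σ v_i r_i = 2·9 + 7·10 + 3·4 + 2·6 + 8·7 = 168 ≡ 3.
  S_1 = Σ v_i α_i r_i = 2·7·9 + 7·1·10 + 3·10·4 + 2·3·6 + 8·8·7 = 800 ≡ 8.
  α_i^2 mod 11 = [5, 1, 1, 9, 9].
  S_2 = Σ v_i α_i^2 r_i = 2·5·9 + 7·1·10 + 3·1·4 + 2·9·6 + 8·9·7 = 784 ≡ 3.
  S = (3, 8, 3) ≠ 0, so r is not a codeword (an error is present).
Step 3: locate the error. For a single error e at position i, S_ℓ = v_i·e·α_i^ℓ, so α_err = S_1/S_0.
  S_0^{−1} = 3^{−1} = 4 (mod 11), so α_err = 8·4 = 32 ≡ 10 = α_3. Error position i = 3.
  Consistency check: S_2/S_1 = 3·7 = 21 ≡ 10 = α_err ✓ (single-error assumption holds).
Step 4: error magnitude e = S_0/v_3 = S_0·∏_{j≠3}(α_3 − α_j) = 3·4 = 12 ≡ 1 (mod 11).
Step 5: correct position 3: c_3 = r_3 − e = 4 − 1 ≡ 3 (mod 11). Hence c = [9, 10, 3, 6, 7].
  Check: interpolating c through the α_i gives m(x) = 1 + 9·x (degree < 2) with m(α_i) = c_i for every i, so c is indeed a codeword.


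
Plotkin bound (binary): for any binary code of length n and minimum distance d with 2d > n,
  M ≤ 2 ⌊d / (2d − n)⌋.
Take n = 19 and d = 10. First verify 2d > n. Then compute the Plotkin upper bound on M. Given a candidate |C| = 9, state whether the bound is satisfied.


Plotkin bound M ≤ 20; given |C| = 9 ≤ bound (satisfied).

Check applicability: 2d = 20, n = 19.
2d − n = 1 > 0, so Plotkin applies.
Compute d/(2d−n) = 10/1 ≈ 10.0000.
⌊d/(2d−n)⌋ = 10.
Plotkin bound: M ≤ 2·10 = 20.
Given |C| = 9, check: satisfied.
This |C| is below the Plotkin bound.


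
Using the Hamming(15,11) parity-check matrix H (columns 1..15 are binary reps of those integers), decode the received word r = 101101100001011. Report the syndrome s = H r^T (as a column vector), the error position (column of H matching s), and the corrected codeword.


s = (1, 0, 1, 0)^T, error position = 10, corrected codeword c = 101101100101011

Compute s = H r^T mod 2 one row at a time:
  s_1 = 0 + 0 + 0 + 0 + 1 + 0 + 1 + 1 = 3 ≡ 1 (mod 2).
  s_2 = 1 + 0 + 1 + 1 + 1 + 0 + 1 + 1 = 6 ≡ 0 (mod 2).
  s_3 = 0 + 1 + 1 + 1 + 0 + 0 + 1 + 1 = 5 ≡ 1 (mod 2).
  s_4 = 1 + 1 + 0 + 1 + 0 + 0 + 0 + 1 = 4 ≡ 0 (mod 2).
s = (1, 0, 1, 0)^T — this equals column 10 of H (binary 1010), so error is at position 10.
Correct: flip bit 10 of r = 101101100001011 to get c = 101101100101011.


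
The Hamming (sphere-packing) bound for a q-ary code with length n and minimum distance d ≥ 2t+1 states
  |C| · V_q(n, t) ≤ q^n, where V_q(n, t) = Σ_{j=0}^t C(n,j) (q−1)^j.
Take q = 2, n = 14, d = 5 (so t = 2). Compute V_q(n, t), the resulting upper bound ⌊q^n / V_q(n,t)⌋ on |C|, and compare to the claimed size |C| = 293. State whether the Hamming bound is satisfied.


V_q(n, t) = 106, q^n = 16384, Hamming bound = 154, |C| = 293 > bound (violated).

Step 1: Compute V_q(n, t) = Σ_{j=0}^2 C(n, j) (q−1)^j.
  j = 0: C(14,0)·(1)^0 = 1·1 = 1.
  j = 1: C(14,1)·(1)^1 = 14·1 = 14.
  j = 2: C(14,2)·(1)^2 = 91·1 = 91.
  V_q(n, t) = 1 + 14 + 91 = 106.
Step 2: q^n = 2^14 = 16384.
Step 3: Hamming bound ⌊q^n / V_q(n,t)⌋ = ⌊16384/106⌋ = 154.
Step 4: Compare |C| = 293 to 154: violated.
The claimed |C| lies above the Hamming bound, so no 2-ary code of length 14 with d ≥ 5 can have 293 codewords.


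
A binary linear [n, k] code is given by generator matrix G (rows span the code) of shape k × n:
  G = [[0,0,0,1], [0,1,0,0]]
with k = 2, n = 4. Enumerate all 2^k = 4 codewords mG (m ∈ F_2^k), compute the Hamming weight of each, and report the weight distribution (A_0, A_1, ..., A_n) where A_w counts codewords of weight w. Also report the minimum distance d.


Weight distribution: A_0 = 1, A_1 = 2, A_2 = 1. Minimum distance d = 1.

Enumerate all 2^2 = 4 messages m ∈ F_2^2.
For each, compute codeword c = mG in F_2^4, then tally its weight.
  m = 00 → c = 0000, weight = 0.
  m = 10 → c = 0001, weight = 1.
  m = 01 → c = 0100, weight = 1.
  m = 11 → c = 0101, weight = 2.
Tally weights:
  weight 0: 1 codewords.
  weight 1: 2 codewords.
  weight 2: 1 codewords.
Minimum distance d = smallest w > 0 with A_w > 0 = 1.
Sanity: Σ A_w = 4 = 2^2 = 4 ✓.


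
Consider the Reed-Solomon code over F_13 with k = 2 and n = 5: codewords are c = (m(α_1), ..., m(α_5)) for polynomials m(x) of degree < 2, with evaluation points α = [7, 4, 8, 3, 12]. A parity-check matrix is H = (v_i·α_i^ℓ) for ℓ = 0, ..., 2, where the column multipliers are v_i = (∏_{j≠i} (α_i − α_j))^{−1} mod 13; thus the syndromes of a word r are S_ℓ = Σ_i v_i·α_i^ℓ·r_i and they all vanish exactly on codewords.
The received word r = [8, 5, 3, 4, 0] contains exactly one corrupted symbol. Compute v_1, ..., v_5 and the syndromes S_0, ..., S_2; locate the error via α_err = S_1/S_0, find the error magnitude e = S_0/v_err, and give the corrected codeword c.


S = (3, 11, 10), error at position 3, error magnitude e = 7, c = [8, 5, 9, 4, 0].

Step 1: column multipliers v_i = (∏_{j≠i}(α_i − α_j))^{−1} mod 13.
  i = 1 (α = 7): (7−4)(7−8)(7−3)(7−12) = 3·(−1)·4·(−5) = 60 ≡ 8, so v_1 = 8^{−1} = 5 (mod 13).
  i = 2 (α = 4): (4−7)(4−8)(4−3)(4−12) = (−3)·(−4)·1·(−8) = −96 ≡ 8, so v_2 = 8^{−1} = 5 (mod 13).
  i = 3 (α = 8): (8−7)(8−4)(8−3)(8−12) = 1·4·5·(−4) = −80 ≡ 11, so v_3 = 11^{−1} = 6 (mod 13).
  i = 4 (α = 3): (3−7)(3−4)(3−8)(3−12) = (−4)·(−1)·(−5)·(−9) = 180 ≡ 11, so v_4 = 11^{−1} = 6 (mod 13).
  i = 5 (α = 12): (12−7)(12−4)(12−8)(12−3) = 5·8·4·9 = 1440 ≡ 10, so v_5 = 10^{−1} = 4 (mod 13).
  v = [5, 5, 6, 6, 4].
Step 2: syndromes of r = [8, 5, 3, 4, 0] (all sums mod 13).
  S_0 = Σ v_i r_i = 5·8 + 5·5 + 6·3 + 6·4 + 4·0 = 107 ≡ 3.
  S_1 = Σ v_i α_i r_i = 5·7·8 + 5·4·5 + 6·8·3 + 6·3·4 + 4·12·0 = 596 ≡ 11.
  α_i^2 mod 13 = [10, 3, 12, 9, 1].
  S_2 = Σ v_i α_i^2 r_i = 5·10·8 + 5·3·5 + 6·12·3 + 6·9·4 + 4·1·0 = 907 ≡ 10.
  S = (3, 11, 10) ≠ 0, so r is not a codeword (an error is present).
Step 3: locate the error. For a single error e at position i, S_ℓ = v_i·e·α_i^ℓ, so α_err = S_1/S_0.
  S_0^{−1} = 3^{−1} = 9 (mod 13), so α_err = 11·9 = 99 ≡ 8 = α_3. Error position i = 3.
  Consistency check: S_2/S_1 = 10·6 = 60 ≡ 8 = α_err ✓ (single-error assumption holds).
Step 4: error magnitude e = S_0/v_3 = S_0·∏_{j≠3}(α_3 − α_j) = 3·11 = 33 ≡ 7 (mod 13).
Step 5: correct position 3: c_3 = r_3 − e = 3 − 7 ≡ 9 (mod 13). Hence c = [8, 5, 9, 4, 0].
  Check: interpolating c through the α_i gives m(x) = 1 + 1·x (degree < 2) with m(α_i) = c_i for every i, so c is indeed a codeword.


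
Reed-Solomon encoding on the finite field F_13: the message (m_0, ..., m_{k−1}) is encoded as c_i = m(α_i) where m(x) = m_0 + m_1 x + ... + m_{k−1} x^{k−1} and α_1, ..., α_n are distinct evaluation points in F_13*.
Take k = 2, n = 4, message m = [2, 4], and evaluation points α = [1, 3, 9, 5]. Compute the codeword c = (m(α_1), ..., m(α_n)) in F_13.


c = [6, 1, 12, 9]

Message polynomial: m(x) = 2 + 4·x (mod 13).
For each evaluation point α_i, compute m(α_i) mod 13:
  α_1 = 1: Horner steps 4 → 6, so m(1) = 6.
  α_2 = 3: Horner steps 4 → 1, so m(3) = 1.
  α_3 = 9: Horner steps 4 → 12, so m(9) = 12.
  α_4 = 5: Horner steps 4 → 9, so m(5) = 9.
Codeword c = [6, 1, 12, 9] ∈ F_13^4.


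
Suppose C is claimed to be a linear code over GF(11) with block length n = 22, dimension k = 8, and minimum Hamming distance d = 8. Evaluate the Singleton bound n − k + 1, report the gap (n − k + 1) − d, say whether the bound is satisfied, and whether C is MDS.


Singleton RHS = n − k + 1 = 15, slack = 7, bound satisfied, not MDS.

Singleton bound: d ≤ n − k + 1.
Here n = 22, k = 8, so n − k + 1 = 15.
Given d = 8, check d ≤ 15: YES.
Slack = (n − k + 1) − d = 7.
The code is NOT MDS (slack = 7 > 0).
Description: the claimed parameters are [22, 8, 8]_11; such a code would be non-MDS.


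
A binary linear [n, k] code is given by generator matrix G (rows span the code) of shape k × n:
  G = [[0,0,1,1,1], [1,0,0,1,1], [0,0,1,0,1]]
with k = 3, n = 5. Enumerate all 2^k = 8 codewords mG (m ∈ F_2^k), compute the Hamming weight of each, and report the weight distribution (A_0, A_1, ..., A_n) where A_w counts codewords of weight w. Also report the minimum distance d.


Weight distribution: A_0 = 1, A_1 = 1, A_2 = 3, A_3 = 3. Minimum distance d = 1.

Enumerate all 2^3 = 8 messages m ∈ F_2^3.
For each, compute codeword c = mG in F_2^5, then tally its weight.
  m = 000 → c = 00000, weight = 0.
  m = 100 → c = 00111, weight = 3.
  m = 010 → c = 10011, weight = 3.
  m = 110 → c = 10100, weight = 2.
  m = 001 → c = 00101, weight = 2.
  m = 101 → c = 00010, weight = 1.
  m = 011 → c = 10110, weight = 3.
  m = 111 → c = 10001, weight = 2.
Tally weights:
  weight 0: 1 codewords.
  weight 1: 1 codewords.
  weight 2: 3 codewords.
  weight 3: 3 codewords.
Minimum distance d = smallest w > 0 with A_w > 0 = 1.
Sanity: Σ A_w = 8 = 2^3 = 8 ✓.


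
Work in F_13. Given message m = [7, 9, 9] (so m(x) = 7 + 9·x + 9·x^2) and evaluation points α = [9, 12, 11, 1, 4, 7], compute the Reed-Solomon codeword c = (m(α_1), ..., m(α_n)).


c = [11, 7, 12, 12, 5, 4]

Message polynomial: m(x) = 7 + 9·x + 9·x^2 (mod 13).
For each evaluation point α_i, compute m(α_i) mod 13:
  α_1 = 9: Horner steps 9 → 12 → 11, so m(9) = 11.
  α_2 = 12: Horner steps 9 → 0 → 7, so m(12) = 7.
  α_3 = 11: Horner steps 9 → 4 → 12, so m(11) = 12.
  α_4 = 1: Horner steps 9 → 5 → 12, so m(1) = 12.
  α_5 = 4: Horner steps 9 → 6 → 5, so m(4) = 5.
  α_6 = 7: Horner steps 9 → 7 → 4, so m(7) = 4.
Codeword c = [11, 7, 12, 12, 5, 4] ∈ F_13^6.


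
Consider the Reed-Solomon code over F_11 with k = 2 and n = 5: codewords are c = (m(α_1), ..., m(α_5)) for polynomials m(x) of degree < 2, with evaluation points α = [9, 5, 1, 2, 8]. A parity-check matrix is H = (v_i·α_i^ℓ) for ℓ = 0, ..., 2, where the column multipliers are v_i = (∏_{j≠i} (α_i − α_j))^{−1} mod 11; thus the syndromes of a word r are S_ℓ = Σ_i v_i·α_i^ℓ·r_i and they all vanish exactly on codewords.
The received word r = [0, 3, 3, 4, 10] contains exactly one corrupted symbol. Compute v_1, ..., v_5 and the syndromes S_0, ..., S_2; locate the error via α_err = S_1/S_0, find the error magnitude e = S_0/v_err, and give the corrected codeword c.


S = (7, 2, 10), error at position 2, error magnitude e = 7, c = [0, 7, 3, 4, 10].

Step 1: column multipliers v_i = (∏_{j≠i}(α_i − α_j))^{−1} mod 11.
  i = 1 (α = 9): (9−5)(9−1)(9−2)(9−8) = 4·8·7·1 = 224 ≡ 4, so v_1 = 4^{−1} = 3 (mod 11).
  i = 2 (α = 5): (5−9)(5−1)(5−2)(5−8) = (−4)·4·3·(−3) = 144 ≡ 1, so v_2 = 1^{−1} = 1 (mod 11).
  i = 3 (α = 1): (1−9)(1−5)(1−2)(1−8) = (−8)·(−4)·(−1)·(−7) = 224 ≡ 4, so v_3 = 4^{−1} = 3 (mod 11).
  i = 4 (α = 2): (2−9)(2−5)(2−1)(2−8) = (−7)·(−3)·1·(−6) = −126 ≡ 6, so v_4 = 6^{−1} = 2 (mod 11).
  i = 5 (α = 8): (8−9)(8−5)(8−1)(8−2) = (−1)·3·7·6 = −126 ≡ 6, so v_5 = 6^{−1} = 2 (mod 11).
  v = [3, 1, 3, 2, 2].
Step 2: syndromes of r = [0, 3, 3, 4, 10] (all sums mod 11).
  S_0 = Σ v_i r_i = 3·0 + 1·3 + 3·3 + 2·4 + 2·10 = 40 ≡ 7.
  S_1 = Σ v_i α_i r_i = 3·9·0 + 1·5·3 + 3·1·3 + 2·2·4 + 2·8·10 = 200 ≡ 2.
  α_i^2 mod 11 = [4, 3, 1, 4, 9].
  S_2 = Σ v_i α_i^2 r_i = 3·4·0 + 1·3·3 + 3·1·3 + 2·4·4 + 2·9·10 = 230 ≡ 10.
  S = (7, 2, 10) ≠ 0, so r is not a codeword (an error is present).
Step 3: locate the error. For a single error e at position i, S_ℓ = v_i·e·α_i^ℓ, so α_err = S_1/S_0.
  S_0^{−1} = 7^{−1} = 8 (mod 11), so α_err = 2·8 = 16 ≡ 5 = α_2. Error position i = 2.
  Consistency check: S_2/S_1 = 10·6 = 60 ≡ 5 = α_err ✓ (single-error assumption holds).
Step 4: error magnitude e = S_0/v_2 = S_0·∏_{j≠2}(α_2 − α_j) = 7·1 = 7 ≡ 7 (mod 11).
Step 5: correct position 2: c_2 = r_2 − e = 3 − 7 ≡ 7 (mod 11). Hence c = [0, 7, 3, 4, 10].
  Check: interpolating c through the α_i gives m(x) = 2 + 1·x (degree < 2) with m(α_i) = c_i for every i, so c is indeed a codeword.


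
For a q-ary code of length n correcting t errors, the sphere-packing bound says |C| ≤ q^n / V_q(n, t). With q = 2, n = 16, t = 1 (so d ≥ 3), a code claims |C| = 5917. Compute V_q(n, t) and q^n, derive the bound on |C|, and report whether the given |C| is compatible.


V_q(n, t) = 17, q^n = 65536, Hamming bound = 3855, |C| = 5917 > bound (violated).

Step 1: Compute V_q(n, t) = Σ_{j=0}^1 C(n, j) (q−1)^j.
  j = 0: C(16,0)·(1)^0 = 1·1 = 1.
  j = 1: C(16,1)·(1)^1 = 16·1 = 16.
  V_q(n, t) = 1 + 16 = 17.
Step 2: q^n = 2^16 = 65536.
Step 3: Hamming bound ⌊q^n / V_q(n,t)⌋ = ⌊65536/17⌋ = 3855.
Step 4: Compare |C| = 5917 to 3855: violated.
The claimed |C| lies above the Hamming bound, so no 2-ary code of length 16 with d ≥ 3 can have 5917 codewords.


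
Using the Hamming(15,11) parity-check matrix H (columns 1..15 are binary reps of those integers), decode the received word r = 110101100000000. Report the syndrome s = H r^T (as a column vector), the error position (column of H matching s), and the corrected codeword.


s = (0, 1, 1, 0)^T, error position = 6, corrected codeword c = 110100100000000

Compute s = H r^T mod 2 one row at a time:
  s_1 = 0 + 0 + 0 + 0 + 0 + 0 + 0 + 0 = 0 ≡ 0 (mod 2).
  s_2 = 1 + 0 + 1 + 1 + 0 + 0 + 0 + 0 = 3 ≡ 1 (mod 2).
  s_3 = 1 + 0 + 1 + 1 + 0 + 0 + 0 + 0 = 3 ≡ 1 (mod 2).
  s_4 = 1 + 0 + 0 + 1 + 0 + 0 + 0 + 0 = 2 ≡ 0 (mod 2).
s = (0, 1, 1, 0)^T — this equals column 6 of H (binary 0110), so error is at position 6.
Correct: flip bit 6 of r = 110101100000000 to get c = 110100100000000.


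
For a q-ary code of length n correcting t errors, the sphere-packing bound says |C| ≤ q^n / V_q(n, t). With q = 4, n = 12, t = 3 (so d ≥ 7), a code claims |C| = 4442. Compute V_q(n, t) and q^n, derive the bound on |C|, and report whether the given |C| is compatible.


V_q(n, t) = 6571, q^n = 16777216, Hamming bound = 2553, |C| = 4442 > bound (violated).

Step 1: Compute V_q(n, t) = Σ_{j=0}^3 C(n, j) (q−1)^j.
  j = 0: C(12,0)·(3)^0 = 1·1 = 1.
  j = 1: C(12,1)·(3)^1 = 12·3 = 36.
  j = 2: C(12,2)·(3)^2 = 66·9 = 594.
  j = 3: C(12,3)·(3)^3 = 220·27 = 5940.
  V_q(n, t) = 1 + 36 + 594 + 5940 = 6571.
Step 2: q^n = 4^12 = 16777216.
Step 3: Hamming bound ⌊q^n / V_q(n,t)⌋ = ⌊16777216/6571⌋ = 2553.
Step 4: Compare |C| = 4442 to 2553: violated.
The claimed |C| lies above the Hamming bound, so no 4-ary code of length 12 with d ≥ 7 can have 4442 codewords.


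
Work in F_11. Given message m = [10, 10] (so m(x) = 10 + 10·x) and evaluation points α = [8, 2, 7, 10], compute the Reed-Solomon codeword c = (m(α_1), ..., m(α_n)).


c = [2, 8, 3, 0]

Message polynomial: m(x) = 10 + 10·x (mod 11).
For each evaluation point α_i, compute m(α_i) mod 11:
  α_1 = 8: Horner steps 10 → 2, so m(8) = 2.
  α_2 = 2: Horner steps 10 → 8, so m(2) = 8.
  α_3 = 7: Horner steps 10 → 3, so m(7) = 3.
  α_4 = 10: Horner steps 10 → 0, so m(10) = 0.
Codeword c = [2, 8, 3, 0] ∈ F_11^4.


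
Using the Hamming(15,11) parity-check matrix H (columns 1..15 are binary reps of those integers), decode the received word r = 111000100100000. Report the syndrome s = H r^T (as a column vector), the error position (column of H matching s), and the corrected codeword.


s = (1, 1, 0, 1)^T, error position = 13, corrected codeword c = 111000100100100

Compute s = H r^T mod 2 one row at a time:
  s_1 = 0 + 0 + 1 + 0 + 0 + 0 + 0 + 0 = 1 ≡ 1 (mod 2).
  s_2 = 0 + 0 + 0 + 1 + 0 + 0 + 0 + 0 = 1 ≡ 1 (mod 2).
  s_3 = 1 + 1 + 0 + 1 + 1 + 0 + 0 + 0 = 4 ≡ 0 (mod 2).
  s_4 = 1 + 1 + 0 + 1 + 0 + 0 + 0 + 0 = 3 ≡ 1 (mod 2).
s = (1, 1, 0, 1)^T — this equals column 13 of H (binary 1101), so error is at position 13.
Correct: flip bit 13 of r = 111000100100000 to get c = 111000100100100.


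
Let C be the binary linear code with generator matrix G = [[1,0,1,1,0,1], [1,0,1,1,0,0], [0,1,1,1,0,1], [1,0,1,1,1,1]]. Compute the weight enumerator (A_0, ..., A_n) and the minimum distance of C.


Weight distribution: A_0 = 1, A_1 = 2, A_2 = 2, A_3 = 4, A_4 = 5, A_5 = 2. Minimum distance d = 1.

Enumerate all 2^4 = 16 messages m ∈ F_2^4.
For each, compute codeword c = mG in F_2^6, then tally its weight.
  m = 0000 → c = 000000, weight = 0.
  m = 1000 → c = 101101, weight = 4.
  m = 0100 → c = 101100, weight = 3.
  m = 1100 → c = 000001, weight = 1.
  m = 0010 → c = 011101, weight = 4.
  m = 1010 → c = 110000, weight = 2.
  m = 0110 → c = 110001, weight = 3.
  m = 1110 → c = 011100, weight = 3.
  m = 0001 → c = 101111, weight = 5.
  m = 1001 → c = 000010, weight = 1.
  m = 0101 → c = 000011, weight = 2.
  m = 1101 → c = 101110, weight = 4.
  m = 0011 → c = 110010, weight = 3.
  m = 1011 → c = 011111, weight = 5.
  m = 0111 → c = 011110, weight = 4.
  m = 1111 → c = 110011, weight = 4.
Tally weights:
  weight 0: 1 codewords.
  weight 1: 2 codewords.
  weight 2: 2 codewords.
  weight 3: 4 codewords.
  weight 4: 5 codewords.
  weight 5: 2 codewords.
Minimum distance d = smallest w > 0 with A_w > 0 = 1.
Sanity: Σ A_w = 16 = 2^4 = 16 ✓.


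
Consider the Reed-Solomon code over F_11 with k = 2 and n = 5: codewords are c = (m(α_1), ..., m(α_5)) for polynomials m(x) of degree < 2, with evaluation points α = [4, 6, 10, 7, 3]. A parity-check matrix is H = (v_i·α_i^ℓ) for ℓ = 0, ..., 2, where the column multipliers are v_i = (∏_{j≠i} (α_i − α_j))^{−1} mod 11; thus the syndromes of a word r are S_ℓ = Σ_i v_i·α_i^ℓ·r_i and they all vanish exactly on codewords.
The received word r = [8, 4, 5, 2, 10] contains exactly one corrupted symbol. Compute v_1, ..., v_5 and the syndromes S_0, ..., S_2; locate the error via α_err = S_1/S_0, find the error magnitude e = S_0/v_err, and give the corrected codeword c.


S = (1, 10, 1), error at position 3, error magnitude e = 9, c = [8, 4, 7, 2, 10].

Step 1: column multipliers v_i = (∏_{j≠i}(α_i − α_j))^{−1} mod 11.
  i = 1 (α = 4): (4−6)(4−10)(4−7)(4−3) = (−2)·(−6)·(−3)·1 = −36 ≡ 8, so v_1 = 8^{−1} = 7 (mod 11).
  i = 2 (α = 6): (6−4)(6−10)(6−7)(6−3) = 2·(−4)·(−1)·3 = 24 ≡ 2, so v_2 = 2^{−1} = 6 (mod 11).
  i = 3 (α = 10): (10−4)(10−6)(10−7)(10−3) = 6·4·3·7 = 504 ≡ 9, so v_3 = 9^{−1} = 5 (mod 11).
  i = 4 (α = 7): (7−4)(7−6)(7−10)(7−3) = 3·1·(−3)·4 = −36 ≡ 8, so v_4 = 8^{−1} = 7 (mod 11).
  i = 5 (α = 3): (3−4)(3−6)(3−10)(3−7) = (−1)·(−3)·(−7)·(−4) = 84 ≡ 7, so v_5 = 7^{−1} = 8 (mod 11).
  v = [7, 6, 5, 7, 8].
Step 2: syndromes of r = [8, 4, 5, 2, 10] (all sums mod 11).
  S_0 = Σ v_i r_i = 7·8 + 6·4 + 5·5 + 7·2 + 8·10 = 199 ≡ 1.
  S_1 = Σ v_i α_i r_i = 7·4·8 + 6·6·4 + 5·10·5 + 7·7·2 + 8·3·10 = 956 ≡ 10.
  α_i^2 mod 11 = [5, 3, 1, 5, 9].
  S_2 = Σ v_i α_i^2 r_i = 7·5·8 + 6·3·4 + 5·1·5 + 7·5·2 + 8·9·10 = 1167 ≡ 1.
  S = (1, 10, 1) ≠ 0, so r is not a codeword (an error is present).
Step 3: locate the error. For a single error e at position i, S_ℓ = v_i·e·α_i^ℓ, so α_err = S_1/S_0.
  S_0^{−1} = 1^{−1} = 1 (mod 11), so α_err = 10·1 = 10 ≡ 10 = α_3. Error position i = 3.
  Consistency check: S_2/S_1 = 1·10 = 10 ≡ 10 = α_err ✓ (single-error assumption holds).
Step 4: error magnitude e = S_0/v_3 = S_0·∏_{j≠3}(α_3 − α_j) = 1·9 = 9 ≡ 9 (mod 11).
Step 5: correct position 3: c_3 = r_3 − e = 5 − 9 ≡ 7 (mod 11). Hence c = [8, 4, 7, 2, 10].
  Check: interpolating c through the α_i gives m(x) = 5 + 9·x (degree < 2) with m(α_i) = c_i for every i, so c is indeed a codeword.


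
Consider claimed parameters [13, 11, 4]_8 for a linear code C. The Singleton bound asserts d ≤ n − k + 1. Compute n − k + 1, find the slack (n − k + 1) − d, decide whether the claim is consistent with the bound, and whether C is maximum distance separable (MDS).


Singleton RHS = n − k + 1 = 3, slack = -1, bound violated (no such code; not MDS).

Singleton bound: d ≤ n − k + 1.
Here n = 13, k = 11, so n − k + 1 = 3.
Given d = 4, check d ≤ 3: NO.
Slack = (n − k + 1) − d = -1.
The slack is negative: d = 4 exceeds n − k + 1 = 3 by 1, so the Singleton bound is violated and no linear [13, 11, 4]_8 code can exist. In particular it is not MDS (MDS requires d = n − k + 1 exactly).
Description: the claimed parameters are [13, 11, 4]_8; such a code would be impossible (violates the Singleton bound).


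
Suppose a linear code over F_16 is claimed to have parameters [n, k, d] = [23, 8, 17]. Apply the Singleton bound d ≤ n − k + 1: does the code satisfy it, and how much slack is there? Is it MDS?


Singleton RHS = n − k + 1 = 16, slack = -1, bound violated (no such code; not MDS).

Singleton bound: d ≤ n − k + 1.
Here n = 23, k = 8, so n − k + 1 = 16.
Given d = 17, check d ≤ 16: NO.
Slack = (n − k + 1) − d = -1.
The slack is negative: d = 17 exceeds n − k + 1 = 16 by 1, so the Singleton bound is violated and no linear [23, 8, 17]_16 code can exist. In particular it is not MDS (MDS requires d = n − k + 1 exactly).
Description: the claimed parameters are [23, 8, 17]_16; such a code would be impossible (violates the Singleton bound).


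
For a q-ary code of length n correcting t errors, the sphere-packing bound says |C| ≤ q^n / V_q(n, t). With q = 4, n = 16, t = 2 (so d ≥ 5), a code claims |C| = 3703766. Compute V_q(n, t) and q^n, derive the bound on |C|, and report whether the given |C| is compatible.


V_q(n, t) = 1129, q^n = 4294967296, Hamming bound = 3804222, |C| = 3703766 ≤ bound (satisfied).

Step 1: Compute V_q(n, t) = Σ_{j=0}^2 C(n, j) (q−1)^j.
  j = 0: C(16,0)·(3)^0 = 1·1 = 1.
  j = 1: C(16,1)·(3)^1 = 16·3 = 48.
  j = 2: C(16,2)·(3)^2 = 120·9 = 1080.
  V_q(n, t) = 1 + 48 + 1080 = 1129.
Step 2: q^n = 4^16 = 4294967296.
Step 3: Hamming bound ⌊q^n / V_q(n,t)⌋ = ⌊4294967296/1129⌋ = 3804222.
Step 4: Compare |C| = 3703766 to 3804222: satisfied.
The claimed |C| lies below the Hamming bound.


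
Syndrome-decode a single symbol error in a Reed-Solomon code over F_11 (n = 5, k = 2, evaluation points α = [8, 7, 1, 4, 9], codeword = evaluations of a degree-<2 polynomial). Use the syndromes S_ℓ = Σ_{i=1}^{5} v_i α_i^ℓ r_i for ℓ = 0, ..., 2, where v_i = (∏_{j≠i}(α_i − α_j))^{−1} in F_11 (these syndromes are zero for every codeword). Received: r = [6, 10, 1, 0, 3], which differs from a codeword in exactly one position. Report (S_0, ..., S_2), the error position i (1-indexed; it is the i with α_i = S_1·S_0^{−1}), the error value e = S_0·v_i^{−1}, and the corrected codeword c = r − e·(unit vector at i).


S = (4, 3, 5), error at position 5, error magnitude e = 1, c = [6, 10, 1, 0, 2].

Step 1: column multipliers v_i = (∏_{j≠i}(α_i − α_j))^{−1} mod 11.
  i = 1 (α = 8): (8−7)(8−1)(8−4)(8−9) = 1·7·4·(−1) = −28 ≡ 5, so v_1 = 5^{−1} = 9 (mod 11).
  i = 2 (α = 7): (7−8)(7−1)(7−4)(7−9) = (−1)·6·3·(−2) = 36 ≡ 3, so v_2 = 3^{−1} = 4 (mod 11).
  i = 3 (α = 1): (1−8)(1−7)(1−4)(1−9) = (−7)·(−6)·(−3)·(−8) = 1008 ≡ 7, so v_3 = 7^{−1} = 8 (mod 11).
  i = 4 (α = 4): (4−8)(4−7)(4−1)(4−9) = (−4)·(−3)·3·(−5) = −180 ≡ 7, so v_4 = 7^{−1} = 8 (mod 11).
  i = 5 (α = 9): (9−8)(9−7)(9−1)(9−4) = 1·2·8·5 = 80 ≡ 3, so v_5 = 3^{−1} = 4 (mod 11).
  v = [9, 4, 8, 8, 4].
Step 2: syndromes of r = [6, 10, 1, 0, 3] (all sums mod 11).
  S_0 = Σ v_i r_i = 9·6 + 4·10 + 8·1 + 8·0 + 4·3 = 114 ≡ 4.
  S_1 = Σ v_i α_i r_i = 9·8·6 + 4·7·10 + 8·1·1 + 8·4·0 + 4·9·3 = 828 ≡ 3.
  α_i^2 mod 11 = [9, 5, 1, 5, 4].
  S_2 = Σ v_i α_i^2 r_i = 9·9·6 + 4·5·10 + 8·1·1 + 8·5·0 + 4·4·3 = 742 ≡ 5.
  S = (4, 3, 5) ≠ 0, so r is not a codeword (an error is present).
Step 3: locate the error. For a single error e at position i, S_ℓ = v_i·e·α_i^ℓ, so α_err = S_1/S_0.
  S_0^{−1} = 4^{−1} = 3 (mod 11), so α_err = 3·3 = 9 ≡ 9 = α_5. Error position i = 5.
  Consistency check: S_2/S_1 = 5·4 = 20 ≡ 9 = α_err ✓ (single-error assumption holds).
Step 4: error magnitude e = S_0/v_5 = S_0·∏_{j≠5}(α_5 − α_j) = 4·3 = 12 ≡ 1 (mod 11).
Step 5: correct position 5: c_5 = r_5 − e = 3 − 1 ≡ 2 (mod 11). Hence c = [6, 10, 1, 0, 2].
  Check: interpolating c through the α_i gives m(x) = 5 + 7·x (degree < 2) with m(α_i) = c_i for every i, so c is indeed a codeword.


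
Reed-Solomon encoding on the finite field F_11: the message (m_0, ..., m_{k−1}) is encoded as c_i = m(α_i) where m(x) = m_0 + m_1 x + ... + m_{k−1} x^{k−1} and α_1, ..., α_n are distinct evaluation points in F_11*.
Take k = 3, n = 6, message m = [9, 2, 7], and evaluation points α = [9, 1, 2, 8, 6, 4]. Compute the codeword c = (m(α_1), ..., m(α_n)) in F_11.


c = [0, 7, 8, 0, 9, 8]

Message polynomial: m(x) = 9 + 2·x + 7·x^2 (mod 11).
For each evaluation point α_i, compute m(α_i) mod 11:
  α_1 = 9: Horner steps 7 → 10 → 0, so m(9) = 0.
  α_2 = 1: Horner steps 7 → 9 → 7, so m(1) = 7.
  α_3 = 2: Horner steps 7 → 5 → 8, so m(2) = 8.
  α_4 = 8: Horner steps 7 → 3 → 0, so m(8) = 0.
  α_5 = 6: Horner steps 7 → 0 → 9, so m(6) = 9.
  α_6 = 4: Horner steps 7 → 8 → 8, so m(4) = 8.
Codeword c = [0, 7, 8, 0, 9, 8] ∈ F_11^6.


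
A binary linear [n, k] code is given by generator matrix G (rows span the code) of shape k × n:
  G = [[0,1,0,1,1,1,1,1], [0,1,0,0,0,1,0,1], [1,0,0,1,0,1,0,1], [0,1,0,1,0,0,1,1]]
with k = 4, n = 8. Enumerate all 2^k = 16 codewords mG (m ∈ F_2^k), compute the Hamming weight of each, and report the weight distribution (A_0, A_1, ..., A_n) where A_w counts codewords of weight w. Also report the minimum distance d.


Weight distribution: A_0 = 1, A_2 = 1, A_3 = 6, A_4 = 5, A_5 = 2, A_6 = 1. Minimum distance d = 2.

Enumerate all 2^4 = 16 messages m ∈ F_2^4.
For each, compute codeword c = mG in F_2^8, then tally its weight.
  m = 0000 → c = 00000000, weight = 0.
  m = 1000 → c = 01011111, weight = 6.
  m = 0100 → c = 01000101, weight = 3.
  m = 1100 → c = 00011010, weight = 3.
  m = 0010 → c = 10010101, weight = 4.
  m = 1010 → c = 11001010, weight = 4.
  m = 0110 → c = 11010000, weight = 3.
  m = 1110 → c = 10001111, weight = 5.
  m = 0001 → c = 01010011, weight = 4.
  m = 1001 → c = 00001100, weight = 2.
  m = 0101 → c = 00010110, weight = 3.
  m = 1101 → c = 01001001, weight = 3.
  m = 0011 → c = 11000110, weight = 4.
  m = 1011 → c = 10011001, weight = 4.
  m = 0111 → c = 10000011, weight = 3.
  m = 1111 → c = 11011100, weight = 5.
Tally weights:
  weight 0: 1 codewords.
  weight 2: 1 codewords.
  weight 3: 6 codewords.
  weight 4: 5 codewords.
  weight 5: 2 codewords.
  weight 6: 1 codewords.
Minimum distance d = smallest w > 0 with A_w > 0 = 2.
Sanity: Σ A_w = 16 = 2^4 = 16 ✓.


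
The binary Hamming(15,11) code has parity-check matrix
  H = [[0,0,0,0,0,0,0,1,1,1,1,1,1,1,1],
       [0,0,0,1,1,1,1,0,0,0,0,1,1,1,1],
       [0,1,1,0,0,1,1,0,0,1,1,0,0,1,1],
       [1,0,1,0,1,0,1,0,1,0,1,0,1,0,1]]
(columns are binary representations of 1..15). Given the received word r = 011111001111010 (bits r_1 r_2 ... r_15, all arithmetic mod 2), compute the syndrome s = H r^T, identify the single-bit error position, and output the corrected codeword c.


s = (1, 1, 0, 0)^T, error position = 12, corrected codeword c = 011111001110010

Compute s = H r^T mod 2 one row at a time:
  s_1 = 0 + 1 + 1 + 1 + 1 + 0 + 1 + 0 = 5 ≡ 1 (mod 2).
  s_2 = 1 + 1 + 1 + 0 + 1 + 0 + 1 + 0 = 5 ≡ 1 (mod 2).
  s_3 = 1 + 1 + 1 + 0 + 1 + 1 + 1 + 0 = 6 ≡ 0 (mod 2).
  s_4 = 0 + 1 + 1 + 0 + 1 + 1 + 0 + 0 = 4 ≡ 0 (mod 2).
s = (1, 1, 0, 0)^T — this equals column 12 of H (binary 1100), so error is at position 12.
Correct: flip bit 12 of r = 011111001111010 to get c = 011111001110010.


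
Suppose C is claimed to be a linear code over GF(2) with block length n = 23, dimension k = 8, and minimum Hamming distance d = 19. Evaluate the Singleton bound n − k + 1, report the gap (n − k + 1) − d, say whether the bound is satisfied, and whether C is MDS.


Singleton RHS = n − k + 1 = 16, slack = -3, bound violated (no such code; not MDS).

Singleton bound: d ≤ n − k + 1.
Here n = 23, k = 8, so n − k + 1 = 16.
Given d = 19, check d ≤ 16: NO.
Slack = (n − k + 1) − d = -3.
The slack is negative: d = 19 exceeds n − k + 1 = 16 by 3, so the Singleton bound is violated and no linear [23, 8, 19]_2 code can exist. In particular it is not MDS (MDS requires d = n − k + 1 exactly).
Description: the claimed parameters are [23, 8, 19]_2; such a code would be impossible (violates the Singleton bound).


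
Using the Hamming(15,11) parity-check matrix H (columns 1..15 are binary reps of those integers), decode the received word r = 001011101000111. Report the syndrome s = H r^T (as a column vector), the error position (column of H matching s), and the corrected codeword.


s = (0, 0, 1, 0)^T, error position = 2, corrected codeword c = 011011101000111

Compute s = H r^T mod 2 one row at a time:
  s_1 = 0 + 1 + 0 + 0 + 0 + 1 + 1 + 1 = 4 ≡ 0 (mod 2).
  s_2 = 0 + 1 + 1 + 1 + 0 + 1 + 1 + 1 = 6 ≡ 0 (mod 2).
  s_3 = 0 + 1 + 1 + 1 + 0 + 0 + 1 + 1 = 5 ≡ 1 (mod 2).
  s_4 = 0 + 1 + 1 + 1 + 1 + 0 + 1 + 1 = 6 ≡ 0 (mod 2).
s = (0, 0, 1, 0)^T — this equals column 2 of H (binary 0010), so error is at position 2.
Correct: flip bit 2 of r = 001011101000111 to get c = 011011101000111.


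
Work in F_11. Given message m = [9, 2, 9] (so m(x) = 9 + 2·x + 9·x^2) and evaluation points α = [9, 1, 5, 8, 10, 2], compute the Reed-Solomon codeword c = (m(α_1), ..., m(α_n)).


c = [8, 9, 2, 7, 5, 5]

Message polynomial: m(x) = 9 + 2·x + 9·x^2 (mod 11).
For each evaluation point α_i, compute m(α_i) mod 11:
  α_1 = 9: Horner steps 9 → 6 → 8, so m(9) = 8.
  α_2 = 1: Horner steps 9 → 0 → 9, so m(1) = 9.
  α_3 = 5: Horner steps 9 → 3 → 2, so m(5) = 2.
  α_4 = 8: Horner steps 9 → 8 → 7, so m(8) = 7.
  α_5 = 10: Horner steps 9 → 4 → 5, so m(10) = 5.
  α_6 = 2: Horner steps 9 → 9 → 5, so m(2) = 5.
Codeword c = [8, 9, 2, 7, 5, 5] ∈ F_11^6.


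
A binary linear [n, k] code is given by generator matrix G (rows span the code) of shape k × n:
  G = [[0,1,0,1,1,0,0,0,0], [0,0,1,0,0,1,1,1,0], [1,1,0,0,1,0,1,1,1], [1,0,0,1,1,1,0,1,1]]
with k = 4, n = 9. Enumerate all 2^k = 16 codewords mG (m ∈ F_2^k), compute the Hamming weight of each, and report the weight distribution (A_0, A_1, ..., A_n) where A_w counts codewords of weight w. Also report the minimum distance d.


Weight distribution: A_0 = 1, A_3 = 3, A_4 = 3, A_5 = 4, A_6 = 4, A_7 = 1. Minimum distance d = 3.

Enumerate all 2^4 = 16 messages m ∈ F_2^4.
For each, compute codeword c = mG in F_2^9, then tally its weight.
  m = 0000 → c = 000000000, weight = 0.
  m = 1000 → c = 010110000, weight = 3.
  m = 0100 → c = 001001110, weight = 4.
  m = 1100 → c = 011111110, weight = 7.
  m = 0010 → c = 110010111, weight = 6.
  m = 1010 → c = 100100111, weight = 5.
  m = 0110 → c = 111011001, weight = 6.
  m = 1110 → c = 101101001, weight = 5.
  m = 0001 → c = 100111011, weight = 6.
  m = 1001 → c = 110001011, weight = 5.
  m = 0101 → c = 101110101, weight = 6.
  m = 1101 → c = 111000101, weight = 5.
  m = 0011 → c = 010101100, weight = 4.
  m = 1011 → c = 000011100, weight = 3.
  m = 0111 → c = 011100010, weight = 4.
  m = 1111 → c = 001010010, weight = 3.
Tally weights:
  weight 0: 1 codewords.
  weight 3: 3 codewords.
  weight 4: 3 codewords.
  weight 5: 4 codewords.
  weight 6: 4 codewords.
  weight 7: 1 codewords.
Minimum distance d = smallest w > 0 with A_w > 0 = 3.
Sanity: Σ A_w = 16 = 2^4 = 16 ✓.


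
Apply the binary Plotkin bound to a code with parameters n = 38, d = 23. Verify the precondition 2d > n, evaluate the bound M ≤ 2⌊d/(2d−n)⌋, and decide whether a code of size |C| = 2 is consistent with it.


Plotkin bound M ≤ 4; given |C| = 2 ≤ bound (satisfied).

Check applicability: 2d = 46, n = 38.
2d − n = 8 > 0, so Plotkin applies.
Compute d/(2d−n) = 23/8 ≈ 2.8750.
⌊d/(2d−n)⌋ = 2.
Plotkin bound: M ≤ 2·2 = 4.
Given |C| = 2, check: satisfied.
This |C| is below the Plotkin bound.


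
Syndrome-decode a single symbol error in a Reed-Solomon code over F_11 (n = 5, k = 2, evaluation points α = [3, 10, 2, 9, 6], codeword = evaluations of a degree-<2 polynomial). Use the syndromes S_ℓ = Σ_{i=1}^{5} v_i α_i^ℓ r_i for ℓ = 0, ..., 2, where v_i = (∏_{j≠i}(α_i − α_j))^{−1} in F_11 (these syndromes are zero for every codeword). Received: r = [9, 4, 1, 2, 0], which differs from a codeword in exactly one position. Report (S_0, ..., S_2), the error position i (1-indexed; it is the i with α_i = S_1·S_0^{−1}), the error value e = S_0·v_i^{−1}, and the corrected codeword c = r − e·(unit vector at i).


S = (4, 7, 4), error at position 2, error magnitude e = 5, c = [9, 10, 1, 2, 0].

Step 1: column multipliers v_i = (∏_{j≠i}(α_i − α_j))^{−1} mod 11.
  i = 1 (α = 3): (3−10)(3−2)(3−9)(3−6) = (−7)·1·(−6)·(−3) = −126 ≡ 6, so v_1 = 6^{−1} = 2 (mod 11).
  i = 2 (α = 10): (10−3)(10−2)(10−9)(10−6) = 7·8·1·4 = 224 ≡ 4, so v_2 = 4^{−1} = 3 (mod 11).
  i = 3 (α = 2): (2−3)(2−10)(2−9)(2−6) = (−1)·(−8)·(−7)·(−4) = 224 ≡ 4, so v_3 = 4^{−1} = 3 (mod 11).
  i = 4 (α = 9): (9−3)(9−10)(9−2)(9−6) = 6·(−1)·7·3 = −126 ≡ 6, so v_4 = 6^{−1} = 2 (mod 11).
  i = 5 (α = 6): (6−3)(6−10)(6−2)(6−9) = 3·(−4)·4·(−3) = 144 ≡ 1, so v_5 = 1^{−1} = 1 (mod 11).
  v = [2, 3, 3, 2, 1].
Step 2: syndromes of r = [9, 4, 1, 2, 0] (all sums mod 11).
  S_0 = Σ v_i r_i = 2·9 + 3·4 + 3·1 + 2·2 + 1·0 = 37 ≡ 4.
  S_1 = Σ v_i α_i r_i = 2·3·9 + 3·10·4 + 3·2·1 + 2·9·2 + 1·6·0 = 216 ≡ 7.
  α_i^2 mod 11 = [9, 1, 4, 4, 3].
  S_2 = Σ v_i α_i^2 r_i = 2·9·9 + 3·1·4 + 3·4·1 + 2·4·2 + 1·3·0 = 202 ≡ 4.
  S = (4, 7, 4) ≠ 0, so r is not a codeword (an error is present).
Step 3: locate the error. For a single error e at position i, S_ℓ = v_i·e·α_i^ℓ, so α_err = S_1/S_0.
  S_0^{−1} = 4^{−1} = 3 (mod 11), so α_err = 7·3 = 21 ≡ 10 = α_2. Error position i = 2.
  Consistency check: S_2/S_1 = 4·8 = 32 ≡ 10 = α_err ✓ (single-error assumption holds).
Step 4: error magnitude e = S_0/v_2 = S_0·∏_{j≠2}(α_2 − α_j) = 4·4 = 16 ≡ 5 (mod 11).
Step 5: correct position 2: c_2 = r_2 − e = 4 − 5 ≡ 10 (mod 11). Hence c = [9, 10, 1, 2, 0].
  Check: interpolating c through the α_i gives m(x) = 7 + 8·x (degree < 2) with m(α_i) = c_i for every i, so c is indeed a codeword.
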